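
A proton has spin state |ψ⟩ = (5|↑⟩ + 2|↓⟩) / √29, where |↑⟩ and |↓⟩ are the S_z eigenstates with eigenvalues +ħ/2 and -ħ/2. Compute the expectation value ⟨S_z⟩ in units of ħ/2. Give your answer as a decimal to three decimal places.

⟨σ_z⟩ = |a|² - |b|² divided by |a|²+|b|², with a, b the |↑⟩, |↓⟩ amplitudes.
= (25 - 4)/29 = 21/29.
⟨S_z⟩ = (ħ/2)·⟨σ_z⟩.

0.724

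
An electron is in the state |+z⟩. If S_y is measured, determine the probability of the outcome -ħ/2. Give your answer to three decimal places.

In the S_z basis, |+z⟩ = |+z⟩ and |-y⟩ = (|+z⟩ - i|-z⟩)/√2.
|⟨-y|+z⟩|² = 1/2.

0.500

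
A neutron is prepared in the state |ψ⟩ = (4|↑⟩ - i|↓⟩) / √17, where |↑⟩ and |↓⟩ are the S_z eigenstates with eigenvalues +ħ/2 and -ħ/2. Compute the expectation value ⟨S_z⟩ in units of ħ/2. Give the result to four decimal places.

⟨σ_z⟩ = |a|² - |b|² divided by |a|²+|b|², with a, b the |↑⟩, |↓⟩ amplitudes.
= (16 - 1)/17 = 15/17.
⟨S_z⟩ = (ħ/2)·⟨σ_z⟩.

0.8824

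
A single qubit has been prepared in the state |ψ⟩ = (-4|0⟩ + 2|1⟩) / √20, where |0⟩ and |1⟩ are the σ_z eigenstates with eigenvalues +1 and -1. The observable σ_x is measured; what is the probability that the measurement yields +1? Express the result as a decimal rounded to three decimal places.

|+x⟩ = (|0⟩ + |1⟩)/√2, so ⟨+x|ψ⟩ = (-2) / (√2·√20).
P = |-2|² / 40 = 4/40.

0.100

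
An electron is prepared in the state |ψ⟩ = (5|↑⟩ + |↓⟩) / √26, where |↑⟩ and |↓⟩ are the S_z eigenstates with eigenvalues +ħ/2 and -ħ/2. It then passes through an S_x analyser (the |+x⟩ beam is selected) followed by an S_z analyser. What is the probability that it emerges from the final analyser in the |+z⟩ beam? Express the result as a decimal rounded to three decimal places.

0.346

First analyser (S_x): P(|+x⟩) = |⟨+x|ψ⟩|² = 36/52.
After stage 1 the state is |+x⟩; P(|+z⟩) = |⟨+z|+x⟩|² = 1/2.
Joint probability = 36/52 × 1/2 = 0.346.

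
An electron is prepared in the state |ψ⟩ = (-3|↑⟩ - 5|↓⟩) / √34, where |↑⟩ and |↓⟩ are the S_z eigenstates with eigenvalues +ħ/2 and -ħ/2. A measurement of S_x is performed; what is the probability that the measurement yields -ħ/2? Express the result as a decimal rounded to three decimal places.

|-x⟩ = (|↑⟩ - |↓⟩)/√2, so ⟨-x|ψ⟩ = (2) / (√2·√34).
P = |2|² / 68 = 4/68.

0.059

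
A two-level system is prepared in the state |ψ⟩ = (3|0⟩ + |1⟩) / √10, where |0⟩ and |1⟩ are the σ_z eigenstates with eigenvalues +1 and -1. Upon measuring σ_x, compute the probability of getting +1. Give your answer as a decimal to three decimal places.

|+x⟩ = (|0⟩ + |1⟩)/√2, so ⟨+x|ψ⟩ = (4) / (√2·√10).
P = |4|² / 20 = 16/20.

0.800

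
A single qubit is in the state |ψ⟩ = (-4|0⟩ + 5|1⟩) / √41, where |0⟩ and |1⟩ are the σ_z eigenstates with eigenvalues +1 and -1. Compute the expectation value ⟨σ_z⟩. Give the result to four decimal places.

-0.2195

⟨σ_z⟩ = |a|² - |b|² divided by |a|²+|b|², with a, b the |0⟩, |1⟩ amplitudes.
= (16 - 25)/41 = -9/41.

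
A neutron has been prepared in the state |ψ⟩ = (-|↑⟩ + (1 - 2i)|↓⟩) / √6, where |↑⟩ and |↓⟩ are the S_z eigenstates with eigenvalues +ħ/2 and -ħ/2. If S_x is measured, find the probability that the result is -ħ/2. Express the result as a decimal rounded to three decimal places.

|-x⟩ = (|↑⟩ - |↓⟩)/√2, so ⟨-x|ψ⟩ = (-2 + 2i) / (√2·√6).
P = |-2 + 2i|² / 12 = 8/12.

0.667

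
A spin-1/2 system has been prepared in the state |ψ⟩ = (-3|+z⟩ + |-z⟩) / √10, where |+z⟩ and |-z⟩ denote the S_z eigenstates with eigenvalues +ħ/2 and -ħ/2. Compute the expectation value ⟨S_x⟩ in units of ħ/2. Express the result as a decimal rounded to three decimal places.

-0.600

⟨σ_x⟩ = 2 Re(a* b)/(|a|²+|b|²) with a = -3, b = 1.
a* b = -3, so ⟨σ_x⟩ = -6/10.
⟨S_x⟩ = (ħ/2)·⟨σ_x⟩.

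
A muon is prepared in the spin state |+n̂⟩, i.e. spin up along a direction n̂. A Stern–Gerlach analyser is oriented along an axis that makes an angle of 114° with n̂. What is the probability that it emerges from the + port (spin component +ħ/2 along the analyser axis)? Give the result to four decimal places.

0.2966

For spin-½, the probability of finding spin-up along an axis at angle θ to the initial spin direction is cos²(θ/2); spin-down is sin²(θ/2).
θ = 114°, so P = cos²(57°) ≈ 0.2966.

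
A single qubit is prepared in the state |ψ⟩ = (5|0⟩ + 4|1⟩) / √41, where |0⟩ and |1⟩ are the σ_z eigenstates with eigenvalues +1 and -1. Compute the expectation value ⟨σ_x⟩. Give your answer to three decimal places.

0.976

⟨σ_x⟩ = 2 Re(a* b)/(|a|²+|b|²) with a = 5, b = 4.
a* b = 20, so ⟨σ_x⟩ = 40/41.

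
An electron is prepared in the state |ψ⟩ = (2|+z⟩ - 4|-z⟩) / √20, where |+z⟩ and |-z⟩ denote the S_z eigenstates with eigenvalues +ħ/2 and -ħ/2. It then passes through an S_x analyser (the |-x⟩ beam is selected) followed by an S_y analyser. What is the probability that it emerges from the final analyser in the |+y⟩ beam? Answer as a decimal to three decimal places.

First analyser (S_x): P(|-x⟩) = |⟨-x|ψ⟩|² = 36/40.
After stage 1 the state is |-x⟩; P(|+y⟩) = |⟨+y|-x⟩|² = 1/2.
Joint probability = 36/40 × 1/2 = 0.450.

0.450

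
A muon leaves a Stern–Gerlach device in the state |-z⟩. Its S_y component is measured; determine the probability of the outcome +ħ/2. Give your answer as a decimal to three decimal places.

0.500

In the S_z basis, |-z⟩ = |-z⟩ and |+y⟩ = (|+z⟩ + i|-z⟩)/√2.
|⟨+y|-z⟩|² = 1/2.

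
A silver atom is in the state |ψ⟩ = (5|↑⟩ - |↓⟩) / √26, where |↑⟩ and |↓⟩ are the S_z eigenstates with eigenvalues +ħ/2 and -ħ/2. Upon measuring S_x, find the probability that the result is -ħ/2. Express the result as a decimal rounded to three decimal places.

|-x⟩ = (|↑⟩ - |↓⟩)/√2, so ⟨-x|ψ⟩ = (6) / (√2·√26).
P = |6|² / 52 = 36/52.

0.692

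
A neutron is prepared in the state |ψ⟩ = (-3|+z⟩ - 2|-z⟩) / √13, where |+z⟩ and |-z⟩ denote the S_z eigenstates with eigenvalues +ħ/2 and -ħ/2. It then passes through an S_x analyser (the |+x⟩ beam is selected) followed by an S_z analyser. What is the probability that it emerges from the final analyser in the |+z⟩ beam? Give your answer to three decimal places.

0.481

First analyser (S_x): P(|+x⟩) = |⟨+x|ψ⟩|² = 25/26.
After stage 1 the state is |+x⟩; P(|+z⟩) = |⟨+z|+x⟩|² = 1/2.
Joint probability = 25/26 × 1/2 = 0.481.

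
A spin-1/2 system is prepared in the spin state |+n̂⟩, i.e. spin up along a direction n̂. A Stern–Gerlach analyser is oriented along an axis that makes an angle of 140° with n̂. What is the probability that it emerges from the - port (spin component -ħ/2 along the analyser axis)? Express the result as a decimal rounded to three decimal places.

0.883

For spin-½, the probability of finding spin-up along an axis at angle θ to the initial spin direction is cos²(θ/2); spin-down is sin²(θ/2).
θ = 140°, so P = sin²(70°) ≈ 0.883.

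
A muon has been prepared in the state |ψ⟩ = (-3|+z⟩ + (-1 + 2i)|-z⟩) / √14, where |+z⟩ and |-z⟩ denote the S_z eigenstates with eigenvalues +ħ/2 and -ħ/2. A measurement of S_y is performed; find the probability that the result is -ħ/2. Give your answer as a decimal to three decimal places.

|-y⟩ = (|+z⟩ - i|-z⟩)/√2, so ⟨-y|ψ⟩ = (-5 - i) / (√2·√14).
P = |-5 - i|² / 28 = 26/28.

0.929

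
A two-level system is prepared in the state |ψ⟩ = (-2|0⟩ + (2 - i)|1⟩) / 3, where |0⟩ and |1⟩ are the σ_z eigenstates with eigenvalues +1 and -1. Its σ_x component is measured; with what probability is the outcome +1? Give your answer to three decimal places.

0.056

|+x⟩ = (|0⟩ + |1⟩)/√2, so ⟨+x|ψ⟩ = (-i) / (√2·3).
P = |-i|² / 18 = 1/18.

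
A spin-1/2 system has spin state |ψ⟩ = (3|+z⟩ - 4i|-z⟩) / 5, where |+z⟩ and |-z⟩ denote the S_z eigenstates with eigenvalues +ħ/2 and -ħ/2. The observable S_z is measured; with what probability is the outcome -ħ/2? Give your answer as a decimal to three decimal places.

The -ħ/2 outcome corresponds to |-z⟩. Its amplitude in |ψ⟩ is -4i/5.
P = |-4i|² / 25 = 16/25.

0.640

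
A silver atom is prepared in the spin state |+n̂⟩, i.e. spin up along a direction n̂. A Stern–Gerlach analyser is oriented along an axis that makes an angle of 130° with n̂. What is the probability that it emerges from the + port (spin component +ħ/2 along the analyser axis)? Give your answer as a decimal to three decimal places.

0.179

For spin-½, the probability of finding spin-up along an axis at angle θ to the initial spin direction is cos²(θ/2); spin-down is sin²(θ/2).
θ = 130°, so P = cos²(65°) ≈ 0.179.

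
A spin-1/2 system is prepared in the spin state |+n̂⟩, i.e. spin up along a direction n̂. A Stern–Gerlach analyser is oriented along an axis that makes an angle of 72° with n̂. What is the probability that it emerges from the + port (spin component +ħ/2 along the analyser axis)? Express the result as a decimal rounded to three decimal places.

0.655

For spin-½, the probability of finding spin-up along an axis at angle θ to the initial spin direction is cos²(θ/2); spin-down is sin²(θ/2).
θ = 72°, so P = cos²(36°) ≈ 0.655.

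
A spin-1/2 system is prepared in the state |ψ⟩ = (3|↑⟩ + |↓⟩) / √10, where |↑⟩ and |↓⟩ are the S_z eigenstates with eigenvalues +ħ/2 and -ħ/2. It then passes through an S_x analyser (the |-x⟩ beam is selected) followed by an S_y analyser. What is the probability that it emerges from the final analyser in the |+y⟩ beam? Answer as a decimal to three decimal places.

0.100

First analyser (S_x): P(|-x⟩) = |⟨-x|ψ⟩|² = 4/20.
After stage 1 the state is |-x⟩; P(|+y⟩) = |⟨+y|-x⟩|² = 1/2.
Joint probability = 4/20 × 1/2 = 0.100.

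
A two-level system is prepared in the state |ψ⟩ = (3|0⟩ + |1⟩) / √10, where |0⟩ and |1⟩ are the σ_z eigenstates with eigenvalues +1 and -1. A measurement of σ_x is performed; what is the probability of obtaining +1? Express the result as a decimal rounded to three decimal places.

|+x⟩ = (|0⟩ + |1⟩)/√2, so ⟨+x|ψ⟩ = (4) / (√2·√10).
P = |4|² / 20 = 16/20.

0.800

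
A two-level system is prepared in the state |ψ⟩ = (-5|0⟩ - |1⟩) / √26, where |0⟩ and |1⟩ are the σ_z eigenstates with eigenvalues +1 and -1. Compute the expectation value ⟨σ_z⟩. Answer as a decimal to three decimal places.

0.923

⟨σ_z⟩ = |a|² - |b|² divided by |a|²+|b|², with a, b the |0⟩, |1⟩ amplitudes.
= (25 - 1)/26 = 24/26.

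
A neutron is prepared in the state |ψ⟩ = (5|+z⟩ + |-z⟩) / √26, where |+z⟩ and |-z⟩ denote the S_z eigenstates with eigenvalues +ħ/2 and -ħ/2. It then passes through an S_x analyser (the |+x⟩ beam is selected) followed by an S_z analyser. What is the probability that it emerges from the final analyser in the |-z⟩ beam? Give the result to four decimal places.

First analyser (S_x): P(|+x⟩) = |⟨+x|ψ⟩|² = 36/52.
After stage 1 the state is |+x⟩; P(|-z⟩) = |⟨-z|+x⟩|² = 1/2.
Joint probability = 36/52 × 1/2 = 0.3462.

0.3462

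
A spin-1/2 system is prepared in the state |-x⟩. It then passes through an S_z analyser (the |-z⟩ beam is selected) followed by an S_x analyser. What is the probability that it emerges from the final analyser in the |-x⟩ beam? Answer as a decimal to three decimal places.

0.250

First analyser (S_z): from |-x⟩, P(|-z⟩) = 1/2.
After stage 1 the state is |-z⟩; P(|-x⟩) = |⟨-x|-z⟩|² = 1/2.
Joint probability = 1/2 × 1/2 = 0.250.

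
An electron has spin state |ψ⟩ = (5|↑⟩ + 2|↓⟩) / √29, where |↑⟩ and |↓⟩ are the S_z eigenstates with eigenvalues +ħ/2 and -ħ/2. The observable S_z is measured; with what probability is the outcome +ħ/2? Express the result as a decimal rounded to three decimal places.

The +ħ/2 outcome corresponds to |↑⟩. Its amplitude in |ψ⟩ is 5/√29.
P = |5|² / 29 = 25/29.

0.862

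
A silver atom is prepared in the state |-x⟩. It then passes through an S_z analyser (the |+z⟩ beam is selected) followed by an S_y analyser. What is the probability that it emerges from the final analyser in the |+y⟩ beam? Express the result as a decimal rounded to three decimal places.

0.250

First analyser (S_z): from |-x⟩, P(|+z⟩) = 1/2.
After stage 1 the state is |+z⟩; P(|+y⟩) = |⟨+y|+z⟩|² = 1/2.
Joint probability = 1/2 × 1/2 = 0.250.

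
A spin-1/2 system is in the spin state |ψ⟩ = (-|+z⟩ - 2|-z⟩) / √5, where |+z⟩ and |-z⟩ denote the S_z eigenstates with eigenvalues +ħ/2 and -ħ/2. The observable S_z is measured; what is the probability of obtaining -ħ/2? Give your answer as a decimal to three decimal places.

0.800

The -ħ/2 outcome corresponds to |-z⟩. Its amplitude in |ψ⟩ is -2/√5.
P = |-2|² / 5 = 4/5.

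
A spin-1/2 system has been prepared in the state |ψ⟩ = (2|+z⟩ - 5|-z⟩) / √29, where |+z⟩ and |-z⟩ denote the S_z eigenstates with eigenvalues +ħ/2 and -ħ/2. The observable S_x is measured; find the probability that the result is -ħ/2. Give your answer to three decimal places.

|-x⟩ = (|+z⟩ - |-z⟩)/√2, so ⟨-x|ψ⟩ = (7) / (√2·√29).
P = |7|² / 58 = 49/58.

0.845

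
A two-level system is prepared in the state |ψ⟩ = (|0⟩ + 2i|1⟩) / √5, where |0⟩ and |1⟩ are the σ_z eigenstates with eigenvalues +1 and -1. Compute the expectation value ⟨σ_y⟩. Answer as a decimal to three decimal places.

0.800

⟨σ_y⟩ = 2 Im(a* b)/(|a|²+|b|²) with a = 1, b = 2i.
a* b = 2i, so ⟨σ_y⟩ = 4/5.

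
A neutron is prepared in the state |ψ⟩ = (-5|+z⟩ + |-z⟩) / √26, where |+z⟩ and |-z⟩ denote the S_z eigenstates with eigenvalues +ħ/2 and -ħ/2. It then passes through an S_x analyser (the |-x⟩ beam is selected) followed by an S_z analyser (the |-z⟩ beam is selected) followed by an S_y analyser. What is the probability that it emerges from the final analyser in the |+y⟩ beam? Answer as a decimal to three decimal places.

0.173

First analyser (S_x): P(|-x⟩) = |⟨-x|ψ⟩|² = 36/52.
After stage 1 the state is |-x⟩; P(|-z⟩) = |⟨-z|-x⟩|² = 1/2.
After stage 2 the state is |-z⟩; P(|+y⟩) = |⟨+y|-z⟩|² = 1/2.
Joint probability = 36/52 × 1/2 × 1/2 = 0.173.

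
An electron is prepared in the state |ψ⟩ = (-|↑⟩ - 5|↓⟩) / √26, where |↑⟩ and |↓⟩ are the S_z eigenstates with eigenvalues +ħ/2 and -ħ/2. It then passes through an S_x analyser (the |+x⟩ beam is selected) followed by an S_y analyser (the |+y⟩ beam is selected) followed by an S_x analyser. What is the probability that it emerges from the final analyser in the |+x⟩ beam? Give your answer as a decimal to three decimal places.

First analyser (S_x): P(|+x⟩) = |⟨+x|ψ⟩|² = 36/52.
After stage 1 the state is |+x⟩; P(|+y⟩) = |⟨+y|+x⟩|² = 1/2.
After stage 2 the state is |+y⟩; P(|+x⟩) = |⟨+x|+y⟩|² = 1/2.
Joint probability = 36/52 × 1/2 × 1/2 = 0.173.

0.173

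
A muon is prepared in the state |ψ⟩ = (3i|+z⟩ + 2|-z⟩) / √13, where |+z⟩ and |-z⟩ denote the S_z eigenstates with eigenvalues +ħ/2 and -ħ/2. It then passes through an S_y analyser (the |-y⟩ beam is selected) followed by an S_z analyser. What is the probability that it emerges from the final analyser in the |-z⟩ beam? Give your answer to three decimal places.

0.481

First analyser (S_y): P(|-y⟩) = |⟨-y|ψ⟩|² = 25/26.
After stage 1 the state is |-y⟩; P(|-z⟩) = |⟨-z|-y⟩|² = 1/2.
Joint probability = 25/26 × 1/2 = 0.481.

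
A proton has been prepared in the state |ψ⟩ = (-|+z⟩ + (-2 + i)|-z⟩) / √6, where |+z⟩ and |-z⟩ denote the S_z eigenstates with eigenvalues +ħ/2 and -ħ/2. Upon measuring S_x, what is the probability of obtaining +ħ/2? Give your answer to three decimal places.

0.833

|+x⟩ = (|+z⟩ + |-z⟩)/√2, so ⟨+x|ψ⟩ = (-3 + i) / (√2·√6).
P = |-3 + i|² / 12 = 10/12.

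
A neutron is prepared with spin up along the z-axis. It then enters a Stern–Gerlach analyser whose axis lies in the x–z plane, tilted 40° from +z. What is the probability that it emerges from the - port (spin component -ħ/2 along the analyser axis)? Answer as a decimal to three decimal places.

0.117

For spin-½, the probability of finding spin-up along an axis at angle θ to the initial spin direction is cos²(θ/2); spin-down is sin²(θ/2).
θ = 40°, so P = sin²(20°) ≈ 0.117.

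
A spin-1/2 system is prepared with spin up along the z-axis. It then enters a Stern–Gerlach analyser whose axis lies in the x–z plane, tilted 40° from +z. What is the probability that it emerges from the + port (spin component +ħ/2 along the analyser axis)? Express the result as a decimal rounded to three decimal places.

0.883

For spin-½, the probability of finding spin-up along an axis at angle θ to the initial spin direction is cos²(θ/2); spin-down is sin²(θ/2).
θ = 40°, so P = cos²(20°) ≈ 0.883.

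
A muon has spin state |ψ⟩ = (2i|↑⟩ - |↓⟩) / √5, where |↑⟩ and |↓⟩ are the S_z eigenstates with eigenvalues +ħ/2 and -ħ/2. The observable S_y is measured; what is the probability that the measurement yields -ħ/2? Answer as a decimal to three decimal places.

0.100

|-y⟩ = (|↑⟩ - i|↓⟩)/√2, so ⟨-y|ψ⟩ = (i) / (√2·√5).
P = |i|² / 10 = 1/10.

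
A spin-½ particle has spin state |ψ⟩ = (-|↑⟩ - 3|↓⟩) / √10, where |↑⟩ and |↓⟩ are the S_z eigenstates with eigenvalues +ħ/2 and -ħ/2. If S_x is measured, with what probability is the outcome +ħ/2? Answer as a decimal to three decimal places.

0.800

|+x⟩ = (|↑⟩ + |↓⟩)/√2, so ⟨+x|ψ⟩ = (-4) / (√2·√10).
P = |-4|² / 20 = 16/20.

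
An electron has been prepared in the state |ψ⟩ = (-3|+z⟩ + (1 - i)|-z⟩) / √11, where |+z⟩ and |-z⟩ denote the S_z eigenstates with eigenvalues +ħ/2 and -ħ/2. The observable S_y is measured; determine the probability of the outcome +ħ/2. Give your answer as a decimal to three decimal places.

|+y⟩ = (|+z⟩ + i|-z⟩)/√2, so ⟨+y|ψ⟩ = (-4 - i) / (√2·√11).
P = |-4 - i|² / 22 = 17/22.

0.773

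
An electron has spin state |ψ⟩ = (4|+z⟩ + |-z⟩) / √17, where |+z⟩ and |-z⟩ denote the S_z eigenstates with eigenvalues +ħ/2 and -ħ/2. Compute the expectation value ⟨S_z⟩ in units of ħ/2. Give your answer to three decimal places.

⟨σ_z⟩ = |a|² - |b|² divided by |a|²+|b|², with a, b the |+z⟩, |-z⟩ amplitudes.
= (16 - 1)/17 = 15/17.
⟨S_z⟩ = (ħ/2)·⟨σ_z⟩.

0.882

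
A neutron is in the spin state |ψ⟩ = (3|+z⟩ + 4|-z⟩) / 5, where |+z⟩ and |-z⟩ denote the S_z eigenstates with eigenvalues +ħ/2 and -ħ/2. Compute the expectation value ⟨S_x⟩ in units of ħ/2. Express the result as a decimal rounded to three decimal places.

⟨σ_x⟩ = 2 Re(a* b)/(|a|²+|b|²) with a = 3, b = 4.
a* b = 12, so ⟨σ_x⟩ = 24/25.
⟨S_x⟩ = (ħ/2)·⟨σ_x⟩.

0.960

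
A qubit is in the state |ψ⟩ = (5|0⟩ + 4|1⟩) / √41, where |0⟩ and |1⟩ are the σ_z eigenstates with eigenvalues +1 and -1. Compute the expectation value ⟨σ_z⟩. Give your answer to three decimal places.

0.220

⟨σ_z⟩ = |a|² - |b|² divided by |a|²+|b|², with a, b the |0⟩, |1⟩ amplitudes.
= (25 - 16)/41 = 9/41.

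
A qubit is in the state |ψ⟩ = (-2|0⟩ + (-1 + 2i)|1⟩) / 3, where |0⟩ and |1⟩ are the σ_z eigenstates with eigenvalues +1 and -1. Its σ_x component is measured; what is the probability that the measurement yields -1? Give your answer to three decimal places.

0.278

|-x⟩ = (|0⟩ - |1⟩)/√2, so ⟨-x|ψ⟩ = (-1 - 2i) / (√2·3).
P = |-1 - 2i|² / 18 = 5/18.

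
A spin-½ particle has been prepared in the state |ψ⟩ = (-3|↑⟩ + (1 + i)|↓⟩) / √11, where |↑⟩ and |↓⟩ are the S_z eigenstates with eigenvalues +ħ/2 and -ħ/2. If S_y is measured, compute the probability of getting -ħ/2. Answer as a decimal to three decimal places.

|-y⟩ = (|↑⟩ - i|↓⟩)/√2, so ⟨-y|ψ⟩ = (-4 + i) / (√2·√11).
P = |-4 + i|² / 22 = 17/22.

0.773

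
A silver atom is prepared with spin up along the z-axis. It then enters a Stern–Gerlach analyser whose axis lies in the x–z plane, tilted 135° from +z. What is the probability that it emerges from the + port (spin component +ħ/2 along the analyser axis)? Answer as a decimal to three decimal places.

For spin-½, the probability of finding spin-up along an axis at angle θ to the initial spin direction is cos²(θ/2); spin-down is sin²(θ/2).
θ = 135°, so P = cos²(67.5°) ≈ 0.146.

0.146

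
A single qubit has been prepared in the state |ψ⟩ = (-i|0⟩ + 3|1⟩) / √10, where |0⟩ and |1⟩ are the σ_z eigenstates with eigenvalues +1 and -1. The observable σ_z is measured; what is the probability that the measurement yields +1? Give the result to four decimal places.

0.1000

The +1 outcome corresponds to |0⟩. Its amplitude in |ψ⟩ is -i/√10.
P = |-i|² / 10 = 1/10.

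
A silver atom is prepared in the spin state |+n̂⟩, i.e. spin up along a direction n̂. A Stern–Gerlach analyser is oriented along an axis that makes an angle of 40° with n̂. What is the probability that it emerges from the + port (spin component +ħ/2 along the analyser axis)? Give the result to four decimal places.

0.8830

For spin-½, the probability of finding spin-up along an axis at angle θ to the initial spin direction is cos²(θ/2); spin-down is sin²(θ/2).
θ = 40°, so P = cos²(20°) ≈ 0.8830.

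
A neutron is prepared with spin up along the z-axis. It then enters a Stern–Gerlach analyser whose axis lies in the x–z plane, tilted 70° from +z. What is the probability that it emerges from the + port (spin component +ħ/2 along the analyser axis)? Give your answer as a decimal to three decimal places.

0.671

For spin-½, the probability of finding spin-up along an axis at angle θ to the initial spin direction is cos²(θ/2); spin-down is sin²(θ/2).
θ = 70°, so P = cos²(35°) ≈ 0.671.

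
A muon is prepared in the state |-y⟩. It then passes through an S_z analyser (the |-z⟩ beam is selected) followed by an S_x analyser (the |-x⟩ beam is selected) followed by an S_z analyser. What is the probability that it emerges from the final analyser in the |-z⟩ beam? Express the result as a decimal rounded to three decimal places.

0.125

First analyser (S_z): from |-y⟩, P(|-z⟩) = 1/2.
After stage 1 the state is |-z⟩; P(|-x⟩) = |⟨-x|-z⟩|² = 1/2.
After stage 2 the state is |-x⟩; P(|-z⟩) = |⟨-z|-x⟩|² = 1/2.
Joint probability = 1/2 × 1/2 × 1/2 = 0.125.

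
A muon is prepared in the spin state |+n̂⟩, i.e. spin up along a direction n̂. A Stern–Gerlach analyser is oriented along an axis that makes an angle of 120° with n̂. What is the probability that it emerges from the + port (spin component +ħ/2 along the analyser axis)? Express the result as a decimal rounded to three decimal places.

For spin-½, the probability of finding spin-up along an axis at angle θ to the initial spin direction is cos²(θ/2); spin-down is sin²(θ/2).
θ = 120°, so P = cos²(60°) ≈ 0.250.

0.250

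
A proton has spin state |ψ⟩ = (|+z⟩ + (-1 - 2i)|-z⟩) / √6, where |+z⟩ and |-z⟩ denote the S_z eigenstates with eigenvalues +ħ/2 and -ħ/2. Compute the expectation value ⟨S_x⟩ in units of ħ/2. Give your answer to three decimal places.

⟨σ_x⟩ = 2 Re(a* b)/(|a|²+|b|²) with a = 1, b = (-1 - 2i).
a* b = (-1 - 2i), so ⟨σ_x⟩ = -2/6.
⟨S_x⟩ = (ħ/2)·⟨σ_x⟩.

-0.333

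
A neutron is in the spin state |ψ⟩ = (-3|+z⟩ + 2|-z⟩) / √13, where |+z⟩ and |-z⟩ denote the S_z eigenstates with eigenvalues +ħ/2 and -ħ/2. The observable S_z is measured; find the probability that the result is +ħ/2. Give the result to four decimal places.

0.6923

The +ħ/2 outcome corresponds to |+z⟩. Its amplitude in |ψ⟩ is -3/√13.
P = |-3|² / 13 = 9/13.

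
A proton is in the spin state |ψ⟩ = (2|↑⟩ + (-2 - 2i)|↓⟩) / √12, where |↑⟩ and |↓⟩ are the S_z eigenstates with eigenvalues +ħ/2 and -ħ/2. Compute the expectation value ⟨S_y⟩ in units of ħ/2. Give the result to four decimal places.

-0.6667

⟨σ_y⟩ = 2 Im(a* b)/(|a|²+|b|²) with a = 2, b = (-2 - 2i).
a* b = (-4 - 4i), so ⟨σ_y⟩ = -8/12.
⟨S_y⟩ = (ħ/2)·⟨σ_y⟩.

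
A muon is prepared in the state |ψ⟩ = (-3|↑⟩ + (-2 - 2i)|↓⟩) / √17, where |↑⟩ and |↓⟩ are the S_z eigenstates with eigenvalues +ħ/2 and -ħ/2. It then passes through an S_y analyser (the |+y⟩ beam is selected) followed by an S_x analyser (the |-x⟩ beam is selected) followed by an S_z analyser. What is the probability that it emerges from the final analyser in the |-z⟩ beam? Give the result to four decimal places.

0.2132

First analyser (S_y): P(|+y⟩) = |⟨+y|ψ⟩|² = 29/34.
After stage 1 the state is |+y⟩; P(|-x⟩) = |⟨-x|+y⟩|² = 1/2.
After stage 2 the state is |-x⟩; P(|-z⟩) = |⟨-z|-x⟩|² = 1/2.
Joint probability = 29/34 × 1/2 × 1/2 = 0.2132.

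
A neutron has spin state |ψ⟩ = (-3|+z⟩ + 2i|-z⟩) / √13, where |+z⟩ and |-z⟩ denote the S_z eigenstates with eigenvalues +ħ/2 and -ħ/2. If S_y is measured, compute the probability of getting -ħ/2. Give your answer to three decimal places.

|-y⟩ = (|+z⟩ - i|-z⟩)/√2, so ⟨-y|ψ⟩ = (-5) / (√2·√13).
P = |-5|² / 26 = 25/26.

0.962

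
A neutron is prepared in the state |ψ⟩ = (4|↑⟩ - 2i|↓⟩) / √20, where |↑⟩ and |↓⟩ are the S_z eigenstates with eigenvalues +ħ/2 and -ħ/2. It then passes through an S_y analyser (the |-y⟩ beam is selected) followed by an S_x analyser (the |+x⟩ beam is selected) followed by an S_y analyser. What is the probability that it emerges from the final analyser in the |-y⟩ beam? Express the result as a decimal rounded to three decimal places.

First analyser (S_y): P(|-y⟩) = |⟨-y|ψ⟩|² = 36/40.
After stage 1 the state is |-y⟩; P(|+x⟩) = |⟨+x|-y⟩|² = 1/2.
After stage 2 the state is |+x⟩; P(|-y⟩) = |⟨-y|+x⟩|² = 1/2.
Joint probability = 36/40 × 1/2 × 1/2 = 0.225.

0.225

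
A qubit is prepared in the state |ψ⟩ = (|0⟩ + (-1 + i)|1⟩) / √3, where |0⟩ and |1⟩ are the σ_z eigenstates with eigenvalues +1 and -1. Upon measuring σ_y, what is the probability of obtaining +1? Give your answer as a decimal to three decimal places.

0.833

|+y⟩ = (|0⟩ + i|1⟩)/√2, so ⟨+y|ψ⟩ = (2 + i) / (√2·√3).
P = |2 + i|² / 6 = 5/6.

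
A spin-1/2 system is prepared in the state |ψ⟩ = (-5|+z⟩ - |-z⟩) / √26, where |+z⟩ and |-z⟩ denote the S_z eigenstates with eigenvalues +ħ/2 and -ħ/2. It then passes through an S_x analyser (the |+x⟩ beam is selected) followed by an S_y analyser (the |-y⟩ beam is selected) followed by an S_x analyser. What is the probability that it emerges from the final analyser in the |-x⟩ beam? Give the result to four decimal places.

0.1731

First analyser (S_x): P(|+x⟩) = |⟨+x|ψ⟩|² = 36/52.
After stage 1 the state is |+x⟩; P(|-y⟩) = |⟨-y|+x⟩|² = 1/2.
After stage 2 the state is |-y⟩; P(|-x⟩) = |⟨-x|-y⟩|² = 1/2.
Joint probability = 36/52 × 1/2 × 1/2 = 0.1731.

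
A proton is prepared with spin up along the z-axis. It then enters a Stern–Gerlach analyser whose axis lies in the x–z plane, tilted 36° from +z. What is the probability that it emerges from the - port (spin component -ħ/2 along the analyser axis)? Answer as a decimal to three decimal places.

0.095

For spin-½, the probability of finding spin-up along an axis at angle θ to the initial spin direction is cos²(θ/2); spin-down is sin²(θ/2).
θ = 36°, so P = sin²(18°) ≈ 0.095.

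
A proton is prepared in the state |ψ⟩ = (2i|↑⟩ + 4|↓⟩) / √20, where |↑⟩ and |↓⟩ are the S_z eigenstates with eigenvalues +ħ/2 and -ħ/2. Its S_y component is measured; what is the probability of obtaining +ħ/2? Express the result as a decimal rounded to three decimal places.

|+y⟩ = (|↑⟩ + i|↓⟩)/√2, so ⟨+y|ψ⟩ = (-2i) / (√2·√20).
P = |-2i|² / 40 = 4/40.

0.100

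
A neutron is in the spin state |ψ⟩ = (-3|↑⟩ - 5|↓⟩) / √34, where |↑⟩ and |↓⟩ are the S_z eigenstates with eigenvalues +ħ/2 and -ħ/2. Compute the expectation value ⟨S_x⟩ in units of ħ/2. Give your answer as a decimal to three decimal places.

⟨σ_x⟩ = 2 Re(a* b)/(|a|²+|b|²) with a = -3, b = -5.
a* b = 15, so ⟨σ_x⟩ = 30/34.
⟨S_x⟩ = (ħ/2)·⟨σ_x⟩.

0.882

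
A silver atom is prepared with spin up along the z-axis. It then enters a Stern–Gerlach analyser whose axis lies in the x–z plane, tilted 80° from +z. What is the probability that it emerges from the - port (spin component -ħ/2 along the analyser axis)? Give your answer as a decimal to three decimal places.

For spin-½, the probability of finding spin-up along an axis at angle θ to the initial spin direction is cos²(θ/2); spin-down is sin²(θ/2).
θ = 80°, so P = sin²(40°) ≈ 0.413.

0.413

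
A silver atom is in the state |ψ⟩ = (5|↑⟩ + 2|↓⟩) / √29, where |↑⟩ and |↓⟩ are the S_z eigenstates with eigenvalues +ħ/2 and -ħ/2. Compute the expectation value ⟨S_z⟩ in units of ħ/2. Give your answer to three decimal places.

⟨σ_z⟩ = |a|² - |b|² divided by |a|²+|b|², with a, b the |↑⟩, |↓⟩ amplitudes.
= (25 - 4)/29 = 21/29.
⟨S_z⟩ = (ħ/2)·⟨σ_z⟩.

0.724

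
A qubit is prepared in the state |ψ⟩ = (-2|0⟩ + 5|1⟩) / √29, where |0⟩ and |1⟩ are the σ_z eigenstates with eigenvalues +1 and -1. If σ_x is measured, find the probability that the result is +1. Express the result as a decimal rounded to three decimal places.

0.155

|+x⟩ = (|0⟩ + |1⟩)/√2, so ⟨+x|ψ⟩ = (3) / (√2·√29).
P = |3|² / 58 = 9/58.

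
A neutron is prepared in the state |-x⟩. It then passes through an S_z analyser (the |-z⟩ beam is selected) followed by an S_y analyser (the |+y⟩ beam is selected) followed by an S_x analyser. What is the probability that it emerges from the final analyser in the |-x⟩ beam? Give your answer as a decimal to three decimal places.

0.125

First analyser (S_z): from |-x⟩, P(|-z⟩) = 1/2.
After stage 1 the state is |-z⟩; P(|+y⟩) = |⟨+y|-z⟩|² = 1/2.
After stage 2 the state is |+y⟩; P(|-x⟩) = |⟨-x|+y⟩|² = 1/2.
Joint probability = 1/2 × 1/2 × 1/2 = 0.125.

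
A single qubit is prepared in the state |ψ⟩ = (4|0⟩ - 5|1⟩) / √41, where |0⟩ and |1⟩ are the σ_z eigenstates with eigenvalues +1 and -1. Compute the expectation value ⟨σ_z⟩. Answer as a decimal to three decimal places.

⟨σ_z⟩ = |a|² - |b|² divided by |a|²+|b|², with a, b the |0⟩, |1⟩ amplitudes.
= (16 - 25)/41 = -9/41.

-0.220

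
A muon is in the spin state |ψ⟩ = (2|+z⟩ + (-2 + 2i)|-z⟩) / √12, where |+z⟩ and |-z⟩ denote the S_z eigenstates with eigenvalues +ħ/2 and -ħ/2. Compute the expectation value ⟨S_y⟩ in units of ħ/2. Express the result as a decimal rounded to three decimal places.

⟨σ_y⟩ = 2 Im(a* b)/(|a|²+|b|²) with a = 2, b = (-2 + 2i).
a* b = (-4 + 4i), so ⟨σ_y⟩ = 8/12.
⟨S_y⟩ = (ħ/2)·⟨σ_y⟩.

0.667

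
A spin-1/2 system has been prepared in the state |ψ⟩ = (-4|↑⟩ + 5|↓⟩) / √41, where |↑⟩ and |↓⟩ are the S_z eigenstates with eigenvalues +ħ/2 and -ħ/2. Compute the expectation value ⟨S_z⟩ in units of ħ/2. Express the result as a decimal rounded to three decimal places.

-0.220

⟨σ_z⟩ = |a|² - |b|² divided by |a|²+|b|², with a, b the |↑⟩, |↓⟩ amplitudes.
= (16 - 25)/41 = -9/41.
⟨S_z⟩ = (ħ/2)·⟨σ_z⟩.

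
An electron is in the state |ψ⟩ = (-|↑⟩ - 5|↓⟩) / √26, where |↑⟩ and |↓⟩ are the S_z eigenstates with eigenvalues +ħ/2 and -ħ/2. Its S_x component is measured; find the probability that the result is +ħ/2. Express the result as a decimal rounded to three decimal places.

|+x⟩ = (|↑⟩ + |↓⟩)/√2, so ⟨+x|ψ⟩ = (-6) / (√2·√26).
P = |-6|² / 52 = 36/52.

0.692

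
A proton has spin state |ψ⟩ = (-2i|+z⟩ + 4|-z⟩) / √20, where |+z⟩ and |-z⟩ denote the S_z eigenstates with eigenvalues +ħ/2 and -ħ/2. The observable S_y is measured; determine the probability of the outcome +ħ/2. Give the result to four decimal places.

|+y⟩ = (|+z⟩ + i|-z⟩)/√2, so ⟨+y|ψ⟩ = (-6i) / (√2·√20).
P = |-6i|² / 40 = 36/40.

0.9000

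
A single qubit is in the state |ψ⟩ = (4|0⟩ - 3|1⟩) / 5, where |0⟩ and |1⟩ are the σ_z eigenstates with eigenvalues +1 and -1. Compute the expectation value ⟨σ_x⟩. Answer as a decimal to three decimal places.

-0.960

⟨σ_x⟩ = 2 Re(a* b)/(|a|²+|b|²) with a = 4, b = -3.
a* b = -12, so ⟨σ_x⟩ = -24/25.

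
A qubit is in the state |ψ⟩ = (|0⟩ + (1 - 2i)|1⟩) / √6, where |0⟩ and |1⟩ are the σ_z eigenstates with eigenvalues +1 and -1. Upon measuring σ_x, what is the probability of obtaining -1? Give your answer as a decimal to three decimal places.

|-x⟩ = (|0⟩ - |1⟩)/√2, so ⟨-x|ψ⟩ = (2i) / (√2·√6).
P = |2i|² / 12 = 4/12.

0.333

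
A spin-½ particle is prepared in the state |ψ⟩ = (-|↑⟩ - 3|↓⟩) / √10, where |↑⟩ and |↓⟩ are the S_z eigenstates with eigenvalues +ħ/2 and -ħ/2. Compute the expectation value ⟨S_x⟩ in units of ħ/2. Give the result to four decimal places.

⟨σ_x⟩ = 2 Re(a* b)/(|a|²+|b|²) with a = -1, b = -3.
a* b = 3, so ⟨σ_x⟩ = 6/10.
⟨S_x⟩ = (ħ/2)·⟨σ_x⟩.

0.6000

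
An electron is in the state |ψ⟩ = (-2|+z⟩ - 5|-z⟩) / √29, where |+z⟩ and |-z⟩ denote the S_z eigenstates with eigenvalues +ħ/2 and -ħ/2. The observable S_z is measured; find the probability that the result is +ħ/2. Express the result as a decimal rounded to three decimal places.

The +ħ/2 outcome corresponds to |+z⟩. Its amplitude in |ψ⟩ is -2/√29.
P = |-2|² / 29 = 4/29.

0.138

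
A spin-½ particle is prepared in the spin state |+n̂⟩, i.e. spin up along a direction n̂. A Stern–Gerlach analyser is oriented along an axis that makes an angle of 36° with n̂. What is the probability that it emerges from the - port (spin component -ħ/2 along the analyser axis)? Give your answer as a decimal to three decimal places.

0.095

For spin-½, the probability of finding spin-up along an axis at angle θ to the initial spin direction is cos²(θ/2); spin-down is sin²(θ/2).
θ = 36°, so P = sin²(18°) ≈ 0.095.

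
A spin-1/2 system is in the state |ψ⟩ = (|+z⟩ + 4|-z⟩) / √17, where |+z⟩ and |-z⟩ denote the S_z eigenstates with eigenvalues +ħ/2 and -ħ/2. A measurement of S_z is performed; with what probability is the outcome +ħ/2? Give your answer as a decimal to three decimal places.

0.059

The +ħ/2 outcome corresponds to |+z⟩. Its amplitude in |ψ⟩ is 1/√17.
P = |1|² / 17 = 1/17.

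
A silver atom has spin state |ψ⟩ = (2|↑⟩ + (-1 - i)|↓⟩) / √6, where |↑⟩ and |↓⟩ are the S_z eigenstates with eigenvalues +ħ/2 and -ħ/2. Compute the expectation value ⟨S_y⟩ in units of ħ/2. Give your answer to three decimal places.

-0.667

⟨σ_y⟩ = 2 Im(a* b)/(|a|²+|b|²) with a = 2, b = (-1 - i).
a* b = (-2 - 2i), so ⟨σ_y⟩ = -4/6.
⟨S_y⟩ = (ħ/2)·⟨σ_y⟩.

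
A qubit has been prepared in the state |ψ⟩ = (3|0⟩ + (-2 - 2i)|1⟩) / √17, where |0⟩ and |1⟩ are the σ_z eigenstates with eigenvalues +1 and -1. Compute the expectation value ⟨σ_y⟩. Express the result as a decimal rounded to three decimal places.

⟨σ_y⟩ = 2 Im(a* b)/(|a|²+|b|²) with a = 3, b = (-2 - 2i).
a* b = (-6 - 6i), so ⟨σ_y⟩ = -12/17.

-0.706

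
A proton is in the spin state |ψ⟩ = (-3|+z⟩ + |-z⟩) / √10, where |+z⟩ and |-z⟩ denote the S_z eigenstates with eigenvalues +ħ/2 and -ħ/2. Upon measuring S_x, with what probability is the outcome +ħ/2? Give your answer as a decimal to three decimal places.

|+x⟩ = (|+z⟩ + |-z⟩)/√2, so ⟨+x|ψ⟩ = (-2) / (√2·√10).
P = |-2|² / 20 = 4/20.

0.200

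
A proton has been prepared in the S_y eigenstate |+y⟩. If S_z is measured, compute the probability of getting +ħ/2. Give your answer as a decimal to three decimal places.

In the S_z basis, |+y⟩ = (|↑⟩ + i|↓⟩)/√2 and |+z⟩ = |↑⟩.
|⟨+z|+y⟩|² = 1/2.

0.500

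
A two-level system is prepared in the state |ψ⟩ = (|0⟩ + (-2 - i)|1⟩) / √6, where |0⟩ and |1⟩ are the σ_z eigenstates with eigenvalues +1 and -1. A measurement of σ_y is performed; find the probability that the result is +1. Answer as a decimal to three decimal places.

0.333

|+y⟩ = (|0⟩ + i|1⟩)/√2, so ⟨+y|ψ⟩ = (2i) / (√2·√6).
P = |2i|² / 12 = 4/12.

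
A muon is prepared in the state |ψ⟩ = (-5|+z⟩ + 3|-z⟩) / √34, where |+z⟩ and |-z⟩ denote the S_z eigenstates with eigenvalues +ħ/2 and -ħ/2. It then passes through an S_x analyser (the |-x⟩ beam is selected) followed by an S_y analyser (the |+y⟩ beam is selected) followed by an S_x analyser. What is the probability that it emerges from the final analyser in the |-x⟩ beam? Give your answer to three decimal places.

First analyser (S_x): P(|-x⟩) = |⟨-x|ψ⟩|² = 64/68.
After stage 1 the state is |-x⟩; P(|+y⟩) = |⟨+y|-x⟩|² = 1/2.
After stage 2 the state is |+y⟩; P(|-x⟩) = |⟨-x|+y⟩|² = 1/2.
Joint probability = 64/68 × 1/2 × 1/2 = 0.235.

0.235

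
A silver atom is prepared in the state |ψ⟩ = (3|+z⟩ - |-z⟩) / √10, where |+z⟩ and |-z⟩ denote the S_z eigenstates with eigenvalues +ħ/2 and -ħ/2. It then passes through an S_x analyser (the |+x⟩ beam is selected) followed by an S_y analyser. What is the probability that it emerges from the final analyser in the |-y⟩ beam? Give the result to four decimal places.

First analyser (S_x): P(|+x⟩) = |⟨+x|ψ⟩|² = 4/20.
After stage 1 the state is |+x⟩; P(|-y⟩) = |⟨-y|+x⟩|² = 1/2.
Joint probability = 4/20 × 1/2 = 0.1000.

0.1000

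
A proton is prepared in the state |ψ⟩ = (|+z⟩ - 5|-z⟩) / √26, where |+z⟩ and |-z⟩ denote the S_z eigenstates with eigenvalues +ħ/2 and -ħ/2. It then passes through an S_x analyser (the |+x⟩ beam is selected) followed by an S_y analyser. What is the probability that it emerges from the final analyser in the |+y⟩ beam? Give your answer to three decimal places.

First analyser (S_x): P(|+x⟩) = |⟨+x|ψ⟩|² = 16/52.
After stage 1 the state is |+x⟩; P(|+y⟩) = |⟨+y|+x⟩|² = 1/2.
Joint probability = 16/52 × 1/2 = 0.154.

0.154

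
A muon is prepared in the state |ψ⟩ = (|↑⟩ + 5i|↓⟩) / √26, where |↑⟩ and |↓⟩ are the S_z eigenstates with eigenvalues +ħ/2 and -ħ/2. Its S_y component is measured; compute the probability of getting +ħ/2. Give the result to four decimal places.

0.6923

|+y⟩ = (|↑⟩ + i|↓⟩)/√2, so ⟨+y|ψ⟩ = (6) / (√2·√26).
P = |6|² / 52 = 36/52.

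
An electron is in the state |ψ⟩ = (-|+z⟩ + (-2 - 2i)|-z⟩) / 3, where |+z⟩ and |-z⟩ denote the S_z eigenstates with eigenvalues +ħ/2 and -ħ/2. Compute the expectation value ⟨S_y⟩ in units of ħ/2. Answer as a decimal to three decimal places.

⟨σ_y⟩ = 2 Im(a* b)/(|a|²+|b|²) with a = -1, b = (-2 - 2i).
a* b = (2 + 2i), so ⟨σ_y⟩ = 4/9.
⟨S_y⟩ = (ħ/2)·⟨σ_y⟩.

0.444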